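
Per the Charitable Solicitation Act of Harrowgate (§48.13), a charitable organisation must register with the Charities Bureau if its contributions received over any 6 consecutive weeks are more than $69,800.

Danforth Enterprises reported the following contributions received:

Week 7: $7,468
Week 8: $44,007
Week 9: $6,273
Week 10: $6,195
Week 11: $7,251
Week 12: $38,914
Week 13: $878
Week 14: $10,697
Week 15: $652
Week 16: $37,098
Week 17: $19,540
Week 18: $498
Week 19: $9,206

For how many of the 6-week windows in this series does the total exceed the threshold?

Week 7–Week 12: $7,468 + $44,007 + $6,273 + $6,195 + $7,251 + $38,914 = $110,108 (over)
Week 8–Week 13: $44,007 + $6,273 + $6,195 + $7,251 + $38,914 + $878 = $103,518 (over)
Week 9–Week 14: $6,273 + $6,195 + $7,251 + $38,914 + $878 + $10,697 = $70,208 (over)
Week 10–Week 15: $6,195 + $7,251 + $38,914 + $878 + $10,697 + $652 = $64,587 (under)
Week 11–Week 16: $7,251 + $38,914 + $878 + $10,697 + $652 + $37,098 = $95,490 (over)
Week 12–Week 17: $38,914 + $878 + $10,697 + $652 + $37,098 + $19,540 = $107,779 (over)
Week 13–Week 18: $878 + $10,697 + $652 + $37,098 + $19,540 + $498 = $69,363 (under)
Week 14–Week 19: $10,697 + $652 + $37,098 + $19,540 + $498 + $9,206 = $77,691 (over)
6 windows exceed the threshold.

6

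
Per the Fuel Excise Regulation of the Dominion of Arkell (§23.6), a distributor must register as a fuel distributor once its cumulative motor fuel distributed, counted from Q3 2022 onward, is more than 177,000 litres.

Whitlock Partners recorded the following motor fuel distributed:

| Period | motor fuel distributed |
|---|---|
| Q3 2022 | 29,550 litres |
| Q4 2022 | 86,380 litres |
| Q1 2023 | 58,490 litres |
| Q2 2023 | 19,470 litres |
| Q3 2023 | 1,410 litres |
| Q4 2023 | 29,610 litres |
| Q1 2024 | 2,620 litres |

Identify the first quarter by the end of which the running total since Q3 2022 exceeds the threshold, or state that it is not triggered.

Q2 2023

Through Q3 2022: 29,550 litres
Through Q4 2022: 115,930 litres
Through Q1 2023: 174,420 litres
Through Q2 2023: 193,890 litres ← exceeds threshold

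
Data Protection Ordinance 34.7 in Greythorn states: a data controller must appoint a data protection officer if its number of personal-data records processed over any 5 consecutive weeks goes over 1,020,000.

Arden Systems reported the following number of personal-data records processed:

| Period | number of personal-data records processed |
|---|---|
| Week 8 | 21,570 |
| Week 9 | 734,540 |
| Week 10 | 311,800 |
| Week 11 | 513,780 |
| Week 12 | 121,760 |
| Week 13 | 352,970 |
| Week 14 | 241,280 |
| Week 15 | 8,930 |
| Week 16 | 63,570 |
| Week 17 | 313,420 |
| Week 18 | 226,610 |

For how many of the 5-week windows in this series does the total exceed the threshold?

4

Week 8–Week 12: 21,570 + 734,540 + 311,800 + 513,780 + 121,760 = 1,703,450 (over)
Week 9–Week 13: 734,540 + 311,800 + 513,780 + 121,760 + 352,970 = 2,034,850 (over)
Week 10–Week 14: 311,800 + 513,780 + 121,760 + 352,970 + 241,280 = 1,541,590 (over)
Week 11–Week 15: 513,780 + 121,760 + 352,970 + 241,280 + 8,930 = 1,238,720 (over)
Week 12–Week 16: 121,760 + 352,970 + 241,280 + 8,930 + 63,570 = 788,510 (under)
Week 13–Week 17: 352,970 + 241,280 + 8,930 + 63,570 + 313,420 = 980,170 (under)
Week 14–Week 18: 241,280 + 8,930 + 63,570 + 313,420 + 226,610 = 853,810 (under)
4 windows exceed the threshold.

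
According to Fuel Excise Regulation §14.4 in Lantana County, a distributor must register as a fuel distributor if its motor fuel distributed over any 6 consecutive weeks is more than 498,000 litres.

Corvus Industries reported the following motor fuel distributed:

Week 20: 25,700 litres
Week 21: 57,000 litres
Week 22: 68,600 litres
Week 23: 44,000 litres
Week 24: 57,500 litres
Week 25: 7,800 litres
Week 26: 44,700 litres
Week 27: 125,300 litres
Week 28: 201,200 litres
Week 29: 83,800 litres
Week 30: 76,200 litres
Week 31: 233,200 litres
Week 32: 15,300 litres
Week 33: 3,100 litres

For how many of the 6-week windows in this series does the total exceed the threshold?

Week 20–Week 25: 25,700 litres + 57,000 litres + 68,600 litres + 44,000 litres + 57,500 litres + 7,800 litres = 260,600 litres (under)
Week 21–Week 26: 57,000 litres + 68,600 litres + 44,000 litres + 57,500 litres + 7,800 litres + 44,700 litres = 279,600 litres (under)
Week 22–Week 27: 68,600 litres + 44,000 litres + 57,500 litres + 7,800 litres + 44,700 litres + 125,300 litres = 347,900 litres (under)
Week 23–Week 28: 44,000 litres + 57,500 litres + 7,800 litres + 44,700 litres + 125,300 litres + 201,200 litres = 480,500 litres (under)
Week 24–Week 29: 57,500 litres + 7,800 litres + 44,700 litres + 125,300 litres + 201,200 litres + 83,800 litres = 520,300 litres (over)
Week 25–Week 30: 7,800 litres + 44,700 litres + 125,300 litres + 201,200 litres + 83,800 litres + 76,200 litres = 539,000 litres (over)
Week 26–Week 31: 44,700 litres + 125,300 litres + 201,200 litres + 83,800 litres + 76,200 litres + 233,200 litres = 764,400 litres (over)
Week 27–Week 32: 125,300 litres + 201,200 litres + 83,800 litres + 76,200 litres + 233,200 litres + 15,300 litres = 735,000 litres (over)
Week 28–Week 33: 201,200 litres + 83,800 litres + 76,200 litres + 233,200 litres + 15,300 litres + 3,100 litres = 612,800 litres (over)
5 windows exceed the threshold.

5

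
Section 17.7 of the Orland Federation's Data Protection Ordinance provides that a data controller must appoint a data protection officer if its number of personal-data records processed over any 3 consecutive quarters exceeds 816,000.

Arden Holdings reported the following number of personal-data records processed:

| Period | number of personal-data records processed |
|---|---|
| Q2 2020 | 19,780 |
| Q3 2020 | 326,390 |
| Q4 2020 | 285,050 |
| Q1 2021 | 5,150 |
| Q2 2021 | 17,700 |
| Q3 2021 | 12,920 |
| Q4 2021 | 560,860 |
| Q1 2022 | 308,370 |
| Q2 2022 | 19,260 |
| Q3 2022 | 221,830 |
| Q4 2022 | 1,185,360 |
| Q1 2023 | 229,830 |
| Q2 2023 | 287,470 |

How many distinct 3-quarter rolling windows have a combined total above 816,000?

Q2 2020–Q4 2020: 19,780 + 326,390 + 285,050 = 631,220 (under)
Q3 2020–Q1 2021: 326,390 + 285,050 + 5,150 = 616,590 (under)
Q4 2020–Q2 2021: 285,050 + 5,150 + 17,700 = 307,900 (under)
Q1 2021–Q3 2021: 5,150 + 17,700 + 12,920 = 35,770 (under)
Q2 2021–Q4 2021: 17,700 + 12,920 + 560,860 = 591,480 (under)
Q3 2021–Q1 2022: 12,920 + 560,860 + 308,370 = 882,150 (over)
Q4 2021–Q2 2022: 560,860 + 308,370 + 19,260 = 888,490 (over)
Q1 2022–Q3 2022: 308,370 + 19,260 + 221,830 = 549,460 (under)
Q2 2022–Q4 2022: 19,260 + 221,830 + 1,185,360 = 1,426,450 (over)
Q3 2022–Q1 2023: 221,830 + 1,185,360 + 229,830 = 1,637,020 (over)
Q4 2022–Q2 2023: 1,185,360 + 229,830 + 287,470 = 1,702,660 (over)
5 windows exceed the threshold.

5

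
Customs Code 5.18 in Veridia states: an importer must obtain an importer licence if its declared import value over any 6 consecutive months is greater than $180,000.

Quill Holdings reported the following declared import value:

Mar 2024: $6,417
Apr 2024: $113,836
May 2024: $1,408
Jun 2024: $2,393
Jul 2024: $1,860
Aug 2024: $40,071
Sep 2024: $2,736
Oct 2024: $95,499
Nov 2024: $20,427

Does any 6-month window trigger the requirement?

No

Mar 2024–Aug 2024: $6,417 + $113,836 + $1,408 + $2,393 + $1,860 + $40,071 = $165,985 (under)
Apr 2024–Sep 2024: $113,836 + $1,408 + $2,393 + $1,860 + $40,071 + $2,736 = $162,304 (under)
May 2024–Oct 2024: $1,408 + $2,393 + $1,860 + $40,071 + $2,736 + $95,499 = $143,967 (under)
Jun 2024–Nov 2024: $2,393 + $1,860 + $40,071 + $2,736 + $95,499 + $20,427 = $162,986 (under)
No window exceeds $180,000.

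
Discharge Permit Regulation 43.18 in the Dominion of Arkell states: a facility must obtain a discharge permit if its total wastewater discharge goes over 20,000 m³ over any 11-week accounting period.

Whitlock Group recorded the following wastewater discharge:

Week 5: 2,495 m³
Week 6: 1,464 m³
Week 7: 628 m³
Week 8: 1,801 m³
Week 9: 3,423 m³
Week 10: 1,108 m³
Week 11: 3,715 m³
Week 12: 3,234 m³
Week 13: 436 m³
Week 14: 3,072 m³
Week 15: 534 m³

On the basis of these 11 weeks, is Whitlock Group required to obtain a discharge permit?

Total wastewater discharge: 2,495 m³ + 1,464 m³ + 628 m³ + 1,801 m³ + 3,423 m³ + 1,108 m³ + 3,715 m³ + 3,234 m³ + 436 m³ + 3,072 m³ + 534 m³ = 21,910 m³.
21,910 m³ > 20,000 m³, so the threshold is exceeded.

Yes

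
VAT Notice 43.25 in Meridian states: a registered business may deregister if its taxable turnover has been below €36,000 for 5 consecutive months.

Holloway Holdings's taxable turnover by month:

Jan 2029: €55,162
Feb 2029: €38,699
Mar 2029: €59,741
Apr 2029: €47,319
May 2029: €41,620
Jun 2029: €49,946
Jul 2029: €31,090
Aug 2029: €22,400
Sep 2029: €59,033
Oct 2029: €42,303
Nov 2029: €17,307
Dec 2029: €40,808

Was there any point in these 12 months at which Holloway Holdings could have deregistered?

No

Months below €36,000: Jul 2029, Aug 2029, Nov 2029.
Longest run of consecutive months below the threshold: 2.
2 < 5, so Holloway Holdings never became eligible.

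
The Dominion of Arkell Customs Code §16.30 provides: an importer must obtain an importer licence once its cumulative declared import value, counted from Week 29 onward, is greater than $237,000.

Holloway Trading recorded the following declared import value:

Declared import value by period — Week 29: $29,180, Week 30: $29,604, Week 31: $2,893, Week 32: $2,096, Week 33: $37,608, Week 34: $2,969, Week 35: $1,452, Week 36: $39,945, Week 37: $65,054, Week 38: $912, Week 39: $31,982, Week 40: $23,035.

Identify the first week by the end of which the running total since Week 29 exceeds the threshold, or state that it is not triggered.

Week 39

Through Week 29: $29,180
Through Week 30: $58,784
Through Week 31: $61,677
Through Week 32: $63,773
Through Week 33: $101,381
Through Week 34: $104,350
Through Week 35: $105,802
Through Week 36: $145,747
Through Week 37: $210,801
Through Week 38: $211,713
Through Week 39: $243,695 ← exceeds threshold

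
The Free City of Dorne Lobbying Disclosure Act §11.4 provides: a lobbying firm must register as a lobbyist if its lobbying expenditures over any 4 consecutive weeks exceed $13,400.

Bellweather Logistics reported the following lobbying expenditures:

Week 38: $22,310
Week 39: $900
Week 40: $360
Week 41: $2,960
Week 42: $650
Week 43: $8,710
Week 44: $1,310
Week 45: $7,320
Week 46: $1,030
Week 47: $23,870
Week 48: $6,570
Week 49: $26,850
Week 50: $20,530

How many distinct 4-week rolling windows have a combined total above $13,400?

Week 38–Week 41: $22,310 + $900 + $360 + $2,960 = $26,530 (over)
Week 39–Week 42: $900 + $360 + $2,960 + $650 = $4,870 (under)
Week 40–Week 43: $360 + $2,960 + $650 + $8,710 = $12,680 (under)
Week 41–Week 44: $2,960 + $650 + $8,710 + $1,310 = $13,630 (over)
Week 42–Week 45: $650 + $8,710 + $1,310 + $7,320 = $17,990 (over)
Week 43–Week 46: $8,710 + $1,310 + $7,320 + $1,030 = $18,370 (over)
Week 44–Week 47: $1,310 + $7,320 + $1,030 + $23,870 = $33,530 (over)
Week 45–Week 48: $7,320 + $1,030 + $23,870 + $6,570 = $38,790 (over)
Week 46–Week 49: $1,030 + $23,870 + $6,570 + $26,850 = $58,320 (over)
Week 47–Week 50: $23,870 + $6,570 + $26,850 + $20,530 = $77,820 (over)
8 windows exceed the threshold.

8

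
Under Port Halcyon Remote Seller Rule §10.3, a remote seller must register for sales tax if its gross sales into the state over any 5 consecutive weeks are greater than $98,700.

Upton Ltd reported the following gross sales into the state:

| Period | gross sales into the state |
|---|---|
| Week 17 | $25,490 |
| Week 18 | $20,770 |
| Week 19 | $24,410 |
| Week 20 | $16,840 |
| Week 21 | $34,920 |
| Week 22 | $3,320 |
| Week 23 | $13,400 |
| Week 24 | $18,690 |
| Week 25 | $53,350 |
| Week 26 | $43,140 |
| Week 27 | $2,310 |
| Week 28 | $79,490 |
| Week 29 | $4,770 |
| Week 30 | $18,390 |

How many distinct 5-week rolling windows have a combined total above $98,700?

8

Week 17–Week 21: $25,490 + $20,770 + $24,410 + $16,840 + $34,920 = $122,430 (over)
Week 18–Week 22: $20,770 + $24,410 + $16,840 + $34,920 + $3,320 = $100,260 (over)
Week 19–Week 23: $24,410 + $16,840 + $34,920 + $3,320 + $13,400 = $92,890 (under)
Week 20–Week 24: $16,840 + $34,920 + $3,320 + $13,400 + $18,690 = $87,170 (under)
Week 21–Week 25: $34,920 + $3,320 + $13,400 + $18,690 + $53,350 = $123,680 (over)
Week 22–Week 26: $3,320 + $13,400 + $18,690 + $53,350 + $43,140 = $131,900 (over)
Week 23–Week 27: $13,400 + $18,690 + $53,350 + $43,140 + $2,310 = $130,890 (over)
Week 24–Week 28: $18,690 + $53,350 + $43,140 + $2,310 + $79,490 = $196,980 (over)
Week 25–Week 29: $53,350 + $43,140 + $2,310 + $79,490 + $4,770 = $183,060 (over)
Week 26–Week 30: $43,140 + $2,310 + $79,490 + $4,770 + $18,390 = $148,100 (over)
8 windows exceed the threshold.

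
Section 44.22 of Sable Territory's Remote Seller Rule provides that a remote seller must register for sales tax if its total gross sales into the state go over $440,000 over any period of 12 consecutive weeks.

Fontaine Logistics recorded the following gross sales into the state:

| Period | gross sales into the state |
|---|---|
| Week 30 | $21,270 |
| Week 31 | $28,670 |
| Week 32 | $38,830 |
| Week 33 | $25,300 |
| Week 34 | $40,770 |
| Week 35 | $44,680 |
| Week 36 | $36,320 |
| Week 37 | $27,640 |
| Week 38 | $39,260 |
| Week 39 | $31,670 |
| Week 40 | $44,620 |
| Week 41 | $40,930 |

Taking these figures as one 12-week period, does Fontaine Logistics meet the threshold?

Total gross sales into the state: $21,270 + $28,670 + $38,830 + $25,300 + $40,770 + $44,680 + $36,320 + $27,640 + $39,260 + $31,670 + $44,620 + $40,930 = $419,960.
$419,960 ≤ $440,000, so the threshold is not exceeded.

No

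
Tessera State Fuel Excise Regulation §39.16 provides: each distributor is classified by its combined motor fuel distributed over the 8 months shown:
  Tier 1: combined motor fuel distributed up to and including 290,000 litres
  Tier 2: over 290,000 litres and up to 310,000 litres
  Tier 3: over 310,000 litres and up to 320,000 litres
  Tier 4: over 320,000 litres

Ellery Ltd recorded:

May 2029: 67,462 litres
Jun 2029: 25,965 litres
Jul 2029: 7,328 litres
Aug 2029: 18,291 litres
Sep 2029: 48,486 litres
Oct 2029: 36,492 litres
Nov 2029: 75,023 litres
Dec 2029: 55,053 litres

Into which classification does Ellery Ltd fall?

Tier 4

Combined motor fuel distributed: 67,462 litres + 25,965 litres + 7,328 litres + 18,291 litres + 48,486 litres + 36,492 litres + 75,023 litres + 55,053 litres = 334,100 litres.
334,100 litres > 320,000 litres, so Tier 4 applies.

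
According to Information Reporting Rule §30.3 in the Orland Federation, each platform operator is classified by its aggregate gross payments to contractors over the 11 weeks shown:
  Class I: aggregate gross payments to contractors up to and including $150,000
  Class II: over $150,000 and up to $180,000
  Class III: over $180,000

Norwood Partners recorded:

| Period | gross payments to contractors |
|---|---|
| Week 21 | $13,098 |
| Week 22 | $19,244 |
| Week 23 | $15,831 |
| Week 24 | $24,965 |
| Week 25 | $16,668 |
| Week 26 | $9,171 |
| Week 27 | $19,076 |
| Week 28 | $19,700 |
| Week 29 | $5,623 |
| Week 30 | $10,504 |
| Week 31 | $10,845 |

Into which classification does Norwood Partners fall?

Aggregate gross payments to contractors: $13,098 + $19,244 + $15,831 + $24,965 + $16,668 + $9,171 + $19,076 + $19,700 + $5,623 + $10,504 + $10,845 = $164,725.
$150,000 < $164,725 ≤ $180,000, so Class II applies.

Class II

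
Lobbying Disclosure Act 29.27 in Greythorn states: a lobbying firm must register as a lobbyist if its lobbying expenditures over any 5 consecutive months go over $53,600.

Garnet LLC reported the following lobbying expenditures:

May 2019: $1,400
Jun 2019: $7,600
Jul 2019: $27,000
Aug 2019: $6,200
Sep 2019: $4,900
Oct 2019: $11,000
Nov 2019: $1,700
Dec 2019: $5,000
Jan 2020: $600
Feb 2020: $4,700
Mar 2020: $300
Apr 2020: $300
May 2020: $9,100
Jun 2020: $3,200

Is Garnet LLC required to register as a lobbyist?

Yes

May 2019–Sep 2019: $1,400 + $7,600 + $27,000 + $6,200 + $4,900 = $47,100 (under)
Jun 2019–Oct 2019: $7,600 + $27,000 + $6,200 + $4,900 + $11,000 = $56,700 (over)
Jul 2019–Nov 2019: $27,000 + $6,200 + $4,900 + $11,000 + $1,700 = $50,800 (under)
Aug 2019–Dec 2019: $6,200 + $4,900 + $11,000 + $1,700 + $5,000 = $28,800 (under)
Sep 2019–Jan 2020: $4,900 + $11,000 + $1,700 + $5,000 + $600 = $23,200 (under)
Oct 2019–Feb 2020: $11,000 + $1,700 + $5,000 + $600 + $4,700 = $23,000 (under)
Nov 2019–Mar 2020: $1,700 + $5,000 + $600 + $4,700 + $300 = $12,300 (under)
Dec 2019–Apr 2020: $5,000 + $600 + $4,700 + $300 + $300 = $10,900 (under)
Jan 2020–May 2020: $600 + $4,700 + $300 + $300 + $9,100 = $15,000 (under)
Feb 2020–Jun 2020: $4,700 + $300 + $300 + $9,100 + $3,200 = $17,600 (under)
At least one window exceeds $53,600.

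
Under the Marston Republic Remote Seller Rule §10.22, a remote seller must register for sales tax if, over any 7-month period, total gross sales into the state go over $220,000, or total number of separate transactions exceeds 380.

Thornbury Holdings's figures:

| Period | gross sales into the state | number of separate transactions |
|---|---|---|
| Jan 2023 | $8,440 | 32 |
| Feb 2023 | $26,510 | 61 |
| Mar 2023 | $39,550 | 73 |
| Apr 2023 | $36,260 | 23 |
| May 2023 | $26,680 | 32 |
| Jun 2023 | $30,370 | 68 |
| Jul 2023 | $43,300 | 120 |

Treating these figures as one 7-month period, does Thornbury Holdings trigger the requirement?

Total gross sales into the state: $8,440 + $26,510 + $39,550 + $36,260 + $26,680 + $30,370 + $43,300 = $211,110 (≤ $220,000).
Total number of separate transactions: 32 + 61 + 73 + 23 + 32 + 68 + 120 = 409 (> 380).
The test is 'or': at least one threshold is exceeded.

Yes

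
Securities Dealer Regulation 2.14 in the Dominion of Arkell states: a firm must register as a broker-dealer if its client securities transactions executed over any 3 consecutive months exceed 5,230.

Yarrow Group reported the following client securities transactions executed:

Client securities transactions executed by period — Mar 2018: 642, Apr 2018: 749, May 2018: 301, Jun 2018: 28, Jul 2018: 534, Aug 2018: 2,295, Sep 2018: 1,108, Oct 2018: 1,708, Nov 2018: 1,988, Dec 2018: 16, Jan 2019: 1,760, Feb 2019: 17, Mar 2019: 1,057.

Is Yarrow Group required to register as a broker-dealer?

Mar 2018–May 2018: 642 + 749 + 301 = 1,692 (under)
Apr 2018–Jun 2018: 749 + 301 + 28 = 1,078 (under)
May 2018–Jul 2018: 301 + 28 + 534 = 863 (under)
Jun 2018–Aug 2018: 28 + 534 + 2,295 = 2,857 (under)
Jul 2018–Sep 2018: 534 + 2,295 + 1,108 = 3,937 (under)
Aug 2018–Oct 2018: 2,295 + 1,108 + 1,708 = 5,111 (under)
Sep 2018–Nov 2018: 1,108 + 1,708 + 1,988 = 4,804 (under)
Oct 2018–Dec 2018: 1,708 + 1,988 + 16 = 3,712 (under)
Nov 2018–Jan 2019: 1,988 + 16 + 1,760 = 3,764 (under)
Dec 2018–Feb 2019: 16 + 1,760 + 17 = 1,793 (under)
Jan 2019–Mar 2019: 1,760 + 17 + 1,057 = 2,834 (under)
No window exceeds 5,230.

No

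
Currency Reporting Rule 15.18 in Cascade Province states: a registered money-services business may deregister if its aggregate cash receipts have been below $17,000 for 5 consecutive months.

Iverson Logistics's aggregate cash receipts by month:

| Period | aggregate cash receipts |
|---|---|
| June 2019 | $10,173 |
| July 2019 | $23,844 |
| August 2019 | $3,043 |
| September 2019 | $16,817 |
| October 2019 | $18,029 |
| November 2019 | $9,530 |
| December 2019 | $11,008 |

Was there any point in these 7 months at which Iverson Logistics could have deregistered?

No

Months below $17,000: June 2019, August 2019, September 2019, November 2019, December 2019.
Longest run of consecutive months below the threshold: 2.
2 < 5, so Iverson Logistics never became eligible.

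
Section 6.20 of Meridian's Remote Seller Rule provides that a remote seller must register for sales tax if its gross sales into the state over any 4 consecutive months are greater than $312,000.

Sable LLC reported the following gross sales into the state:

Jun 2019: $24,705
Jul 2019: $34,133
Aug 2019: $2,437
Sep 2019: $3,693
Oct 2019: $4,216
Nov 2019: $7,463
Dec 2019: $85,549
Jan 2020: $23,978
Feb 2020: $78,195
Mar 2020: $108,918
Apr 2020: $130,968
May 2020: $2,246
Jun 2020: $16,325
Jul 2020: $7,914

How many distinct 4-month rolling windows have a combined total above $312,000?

Jun 2019–Sep 2019: $24,705 + $34,133 + $2,437 + $3,693 = $64,968 (under)
Jul 2019–Oct 2019: $34,133 + $2,437 + $3,693 + $4,216 = $44,479 (under)
Aug 2019–Nov 2019: $2,437 + $3,693 + $4,216 + $7,463 = $17,809 (under)
Sep 2019–Dec 2019: $3,693 + $4,216 + $7,463 + $85,549 = $100,921 (under)
Oct 2019–Jan 2020: $4,216 + $7,463 + $85,549 + $23,978 = $121,206 (under)
Nov 2019–Feb 2020: $7,463 + $85,549 + $23,978 + $78,195 = $195,185 (under)
Dec 2019–Mar 2020: $85,549 + $23,978 + $78,195 + $108,918 = $296,640 (under)
Jan 2020–Apr 2020: $23,978 + $78,195 + $108,918 + $130,968 = $342,059 (over)
Feb 2020–May 2020: $78,195 + $108,918 + $130,968 + $2,246 = $320,327 (over)
Mar 2020–Jun 2020: $108,918 + $130,968 + $2,246 + $16,325 = $258,457 (under)
Apr 2020–Jul 2020: $130,968 + $2,246 + $16,325 + $7,914 = $157,453 (under)
2 windows exceed the threshold.

2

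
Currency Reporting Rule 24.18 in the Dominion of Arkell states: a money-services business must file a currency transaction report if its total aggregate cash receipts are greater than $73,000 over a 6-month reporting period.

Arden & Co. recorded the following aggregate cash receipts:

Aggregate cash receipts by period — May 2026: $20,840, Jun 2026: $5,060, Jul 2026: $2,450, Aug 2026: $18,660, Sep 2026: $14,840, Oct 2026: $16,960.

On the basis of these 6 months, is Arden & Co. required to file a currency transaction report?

Yes

Total aggregate cash receipts: $20,840 + $5,060 + $2,450 + $18,660 + $14,840 + $16,960 = $78,810.
$78,810 > $73,000, so the threshold is exceeded.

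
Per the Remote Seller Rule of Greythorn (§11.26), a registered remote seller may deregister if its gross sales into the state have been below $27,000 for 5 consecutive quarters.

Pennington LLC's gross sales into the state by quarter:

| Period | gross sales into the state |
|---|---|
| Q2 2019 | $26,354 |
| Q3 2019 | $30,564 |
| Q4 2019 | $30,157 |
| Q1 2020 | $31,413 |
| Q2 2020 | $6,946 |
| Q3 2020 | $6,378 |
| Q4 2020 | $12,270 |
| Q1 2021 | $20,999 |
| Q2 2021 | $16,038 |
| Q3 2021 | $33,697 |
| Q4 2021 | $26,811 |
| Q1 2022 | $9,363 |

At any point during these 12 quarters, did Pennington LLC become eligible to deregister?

Quarters below $27,000: Q2 2019, Q2 2020, Q3 2020, Q4 2020, Q1 2021, Q2 2021, Q4 2021, Q1 2022.
Longest run of consecutive quarters below the threshold: 5.
5 ≥ 5, so Pennington LLC became eligible.

Yes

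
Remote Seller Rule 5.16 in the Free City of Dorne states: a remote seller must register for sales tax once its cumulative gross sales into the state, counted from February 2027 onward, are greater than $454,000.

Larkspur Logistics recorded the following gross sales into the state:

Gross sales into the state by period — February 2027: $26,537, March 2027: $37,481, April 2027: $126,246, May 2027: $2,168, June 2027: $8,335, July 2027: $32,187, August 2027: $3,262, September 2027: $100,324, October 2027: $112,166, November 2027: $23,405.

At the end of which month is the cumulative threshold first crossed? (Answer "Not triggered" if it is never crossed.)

Through February 2027: $26,537
Through March 2027: $64,018
Through April 2027: $190,264
Through May 2027: $192,432
Through June 2027: $200,767
Through July 2027: $232,954
Through August 2027: $236,216
Through September 2027: $336,540
Through October 2027: $448,706
Through November 2027: $472,111 ← exceeds threshold

November 2027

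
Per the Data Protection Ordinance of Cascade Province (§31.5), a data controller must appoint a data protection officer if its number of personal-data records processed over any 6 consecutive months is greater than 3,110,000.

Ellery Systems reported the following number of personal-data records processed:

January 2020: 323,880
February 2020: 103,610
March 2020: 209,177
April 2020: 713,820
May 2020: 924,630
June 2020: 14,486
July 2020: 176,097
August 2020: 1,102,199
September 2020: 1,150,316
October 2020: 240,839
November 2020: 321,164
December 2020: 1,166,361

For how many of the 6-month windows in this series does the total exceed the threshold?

4

January 2020–June 2020: 323,880 + 103,610 + 209,177 + 713,820 + 924,630 + 14,486 = 2,289,603 (under)
February 2020–July 2020: 103,610 + 209,177 + 713,820 + 924,630 + 14,486 + 176,097 = 2,141,820 (under)
March 2020–August 2020: 209,177 + 713,820 + 924,630 + 14,486 + 176,097 + 1,102,199 = 3,140,409 (over)
April 2020–September 2020: 713,820 + 924,630 + 14,486 + 176,097 + 1,102,199 + 1,150,316 = 4,081,548 (over)
May 2020–October 2020: 924,630 + 14,486 + 176,097 + 1,102,199 + 1,150,316 + 240,839 = 3,608,567 (over)
June 2020–November 2020: 14,486 + 176,097 + 1,102,199 + 1,150,316 + 240,839 + 321,164 = 3,005,101 (under)
July 2020–December 2020: 176,097 + 1,102,199 + 1,150,316 + 240,839 + 321,164 + 1,166,361 = 4,156,976 (over)
4 windows exceed the threshold.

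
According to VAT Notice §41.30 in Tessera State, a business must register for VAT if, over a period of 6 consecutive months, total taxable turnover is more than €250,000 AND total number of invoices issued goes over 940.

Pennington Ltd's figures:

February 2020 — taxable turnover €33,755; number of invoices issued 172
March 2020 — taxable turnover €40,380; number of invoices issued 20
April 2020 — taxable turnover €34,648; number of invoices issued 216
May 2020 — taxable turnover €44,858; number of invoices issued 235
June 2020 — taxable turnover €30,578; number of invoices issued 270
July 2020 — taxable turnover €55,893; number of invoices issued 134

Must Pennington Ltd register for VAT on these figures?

No

Total taxable turnover: €33,755 + €40,380 + €34,648 + €44,858 + €30,578 + €55,893 = €240,112 (≤ €250,000).
Total number of invoices issued: 172 + 20 + 216 + 235 + 270 + 134 = 1,047 (> 940).
The test is 'and': the rule requires both, and at least one is not exceeded.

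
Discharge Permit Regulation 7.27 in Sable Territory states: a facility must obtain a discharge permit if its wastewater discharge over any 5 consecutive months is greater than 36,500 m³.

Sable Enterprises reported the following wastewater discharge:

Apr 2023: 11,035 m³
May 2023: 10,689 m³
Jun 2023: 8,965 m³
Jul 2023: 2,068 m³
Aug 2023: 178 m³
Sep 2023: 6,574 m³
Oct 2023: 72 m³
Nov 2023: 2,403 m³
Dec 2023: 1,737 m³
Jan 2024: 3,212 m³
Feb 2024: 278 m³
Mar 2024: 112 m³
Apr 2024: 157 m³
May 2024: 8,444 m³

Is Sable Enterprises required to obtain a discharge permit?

Apr 2023–Aug 2023: 11,035 m³ + 10,689 m³ + 8,965 m³ + 2,068 m³ + 178 m³ = 32,935 m³ (under)
May 2023–Sep 2023: 10,689 m³ + 8,965 m³ + 2,068 m³ + 178 m³ + 6,574 m³ = 28,474 m³ (under)
Jun 2023–Oct 2023: 8,965 m³ + 2,068 m³ + 178 m³ + 6,574 m³ + 72 m³ = 17,857 m³ (under)
Jul 2023–Nov 2023: 2,068 m³ + 178 m³ + 6,574 m³ + 72 m³ + 2,403 m³ = 11,295 m³ (under)
Aug 2023–Dec 2023: 178 m³ + 6,574 m³ + 72 m³ + 2,403 m³ + 1,737 m³ = 10,964 m³ (under)
Sep 2023–Jan 2024: 6,574 m³ + 72 m³ + 2,403 m³ + 1,737 m³ + 3,212 m³ = 13,998 m³ (under)
Oct 2023–Feb 2024: 72 m³ + 2,403 m³ + 1,737 m³ + 3,212 m³ + 278 m³ = 7,702 m³ (under)
Nov 2023–Mar 2024: 2,403 m³ + 1,737 m³ + 3,212 m³ + 278 m³ + 112 m³ = 7,742 m³ (under)
Dec 2023–Apr 2024: 1,737 m³ + 3,212 m³ + 278 m³ + 112 m³ + 157 m³ = 5,496 m³ (under)
Jan 2024–May 2024: 3,212 m³ + 278 m³ + 112 m³ + 157 m³ + 8,444 m³ = 12,203 m³ (under)
No window exceeds 36,500 m³.

No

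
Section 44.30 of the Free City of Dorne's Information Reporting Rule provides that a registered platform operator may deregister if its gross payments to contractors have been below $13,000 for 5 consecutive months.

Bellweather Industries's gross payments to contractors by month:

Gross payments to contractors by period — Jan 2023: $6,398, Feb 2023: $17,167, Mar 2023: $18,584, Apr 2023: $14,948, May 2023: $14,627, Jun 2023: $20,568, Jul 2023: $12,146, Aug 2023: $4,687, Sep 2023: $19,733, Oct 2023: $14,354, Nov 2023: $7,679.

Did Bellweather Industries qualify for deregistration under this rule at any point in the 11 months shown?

No

Months below $13,000: Jan 2023, Jul 2023, Aug 2023, Nov 2023.
Longest run of consecutive months below the threshold: 2.
2 < 5, so Bellweather Industries never became eligible.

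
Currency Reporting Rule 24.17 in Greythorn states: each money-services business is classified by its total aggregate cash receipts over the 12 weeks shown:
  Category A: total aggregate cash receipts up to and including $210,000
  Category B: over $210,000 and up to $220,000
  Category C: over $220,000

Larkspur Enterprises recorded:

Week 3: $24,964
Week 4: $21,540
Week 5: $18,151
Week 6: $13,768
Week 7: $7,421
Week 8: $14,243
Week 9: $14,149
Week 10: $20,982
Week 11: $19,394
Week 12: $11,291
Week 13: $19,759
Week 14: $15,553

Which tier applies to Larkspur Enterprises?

Total aggregate cash receipts: $24,964 + $21,540 + $18,151 + $13,768 + $7,421 + $14,243 + $14,149 + $20,982 + $19,394 + $11,291 + $19,759 + $15,553 = $201,215.
$201,215 ≤ $210,000, so Category A applies.

Category A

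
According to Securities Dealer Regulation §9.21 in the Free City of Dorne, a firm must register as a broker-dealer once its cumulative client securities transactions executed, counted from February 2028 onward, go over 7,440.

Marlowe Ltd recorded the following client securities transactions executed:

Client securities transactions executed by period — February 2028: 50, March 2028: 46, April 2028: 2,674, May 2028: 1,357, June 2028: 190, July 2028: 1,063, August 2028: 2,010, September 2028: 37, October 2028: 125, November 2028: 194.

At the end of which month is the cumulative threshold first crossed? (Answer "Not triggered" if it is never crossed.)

October 2028

Through February 2028: 50
Through March 2028: 96
Through April 2028: 2,770
Through May 2028: 4,127
Through June 2028: 4,317
Through July 2028: 5,380
Through August 2028: 7,390
Through September 2028: 7,427
Through October 2028: 7,552 ← exceeds threshold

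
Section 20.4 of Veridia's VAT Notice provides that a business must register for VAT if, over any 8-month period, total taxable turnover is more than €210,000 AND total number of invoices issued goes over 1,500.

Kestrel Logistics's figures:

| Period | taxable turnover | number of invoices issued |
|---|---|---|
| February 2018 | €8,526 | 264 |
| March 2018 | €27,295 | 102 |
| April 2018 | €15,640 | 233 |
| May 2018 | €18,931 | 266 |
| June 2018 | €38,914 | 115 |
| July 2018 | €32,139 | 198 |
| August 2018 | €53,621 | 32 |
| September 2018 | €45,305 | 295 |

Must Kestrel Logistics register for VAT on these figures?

Yes

Total taxable turnover: €8,526 + €27,295 + €15,640 + €18,931 + €38,914 + €32,139 + €53,621 + €45,305 = €240,371 (> €210,000).
Total number of invoices issued: 264 + 102 + 233 + 266 + 115 + 198 + 32 + 295 = 1,505 (> 1,500).
The test is 'and': both thresholds are exceeded.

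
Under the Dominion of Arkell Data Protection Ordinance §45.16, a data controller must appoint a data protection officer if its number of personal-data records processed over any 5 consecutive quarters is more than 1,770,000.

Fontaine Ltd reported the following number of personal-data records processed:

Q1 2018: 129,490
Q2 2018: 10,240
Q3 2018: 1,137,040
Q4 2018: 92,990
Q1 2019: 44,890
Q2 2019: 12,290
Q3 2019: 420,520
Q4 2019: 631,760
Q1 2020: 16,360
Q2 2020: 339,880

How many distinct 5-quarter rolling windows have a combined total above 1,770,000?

Q1 2018–Q1 2019: 129,490 + 10,240 + 1,137,040 + 92,990 + 44,890 = 1,414,650 (under)
Q2 2018–Q2 2019: 10,240 + 1,137,040 + 92,990 + 44,890 + 12,290 = 1,297,450 (under)
Q3 2018–Q3 2019: 1,137,040 + 92,990 + 44,890 + 12,290 + 420,520 = 1,707,730 (under)
Q4 2018–Q4 2019: 92,990 + 44,890 + 12,290 + 420,520 + 631,760 = 1,202,450 (under)
Q1 2019–Q1 2020: 44,890 + 12,290 + 420,520 + 631,760 + 16,360 = 1,125,820 (under)
Q2 2019–Q2 2020: 12,290 + 420,520 + 631,760 + 16,360 + 339,880 = 1,420,810 (under)
0 windows exceed the threshold.

0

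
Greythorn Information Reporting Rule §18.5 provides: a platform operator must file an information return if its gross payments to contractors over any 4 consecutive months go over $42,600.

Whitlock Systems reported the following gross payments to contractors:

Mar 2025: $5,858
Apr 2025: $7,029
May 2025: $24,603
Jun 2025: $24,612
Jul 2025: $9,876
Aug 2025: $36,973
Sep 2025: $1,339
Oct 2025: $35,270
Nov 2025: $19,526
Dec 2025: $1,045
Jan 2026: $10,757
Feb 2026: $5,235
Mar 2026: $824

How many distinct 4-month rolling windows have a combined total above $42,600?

Mar 2025–Jun 2025: $5,858 + $7,029 + $24,603 + $24,612 = $62,102 (over)
Apr 2025–Jul 2025: $7,029 + $24,603 + $24,612 + $9,876 = $66,120 (over)
May 2025–Aug 2025: $24,603 + $24,612 + $9,876 + $36,973 = $96,064 (over)
Jun 2025–Sep 2025: $24,612 + $9,876 + $36,973 + $1,339 = $72,800 (over)
Jul 2025–Oct 2025: $9,876 + $36,973 + $1,339 + $35,270 = $83,458 (over)
Aug 2025–Nov 2025: $36,973 + $1,339 + $35,270 + $19,526 = $93,108 (over)
Sep 2025–Dec 2025: $1,339 + $35,270 + $19,526 + $1,045 = $57,180 (over)
Oct 2025–Jan 2026: $35,270 + $19,526 + $1,045 + $10,757 = $66,598 (over)
Nov 2025–Feb 2026: $19,526 + $1,045 + $10,757 + $5,235 = $36,563 (under)
Dec 2025–Mar 2026: $1,045 + $10,757 + $5,235 + $824 = $17,861 (under)
8 windows exceed the threshold.

8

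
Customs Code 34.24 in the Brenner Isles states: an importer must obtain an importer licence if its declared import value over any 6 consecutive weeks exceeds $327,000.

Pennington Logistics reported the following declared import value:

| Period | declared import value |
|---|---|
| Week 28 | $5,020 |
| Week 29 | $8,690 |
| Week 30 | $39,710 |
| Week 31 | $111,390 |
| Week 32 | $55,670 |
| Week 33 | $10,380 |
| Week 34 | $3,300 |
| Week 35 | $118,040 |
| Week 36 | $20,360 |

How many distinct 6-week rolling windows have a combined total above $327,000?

Week 28–Week 33: $5,020 + $8,690 + $39,710 + $111,390 + $55,670 + $10,380 = $230,860 (under)
Week 29–Week 34: $8,690 + $39,710 + $111,390 + $55,670 + $10,380 + $3,300 = $229,140 (under)
Week 30–Week 35: $39,710 + $111,390 + $55,670 + $10,380 + $3,300 + $118,040 = $338,490 (over)
Week 31–Week 36: $111,390 + $55,670 + $10,380 + $3,300 + $118,040 + $20,360 = $319,140 (under)
1 window exceeds the threshold.

1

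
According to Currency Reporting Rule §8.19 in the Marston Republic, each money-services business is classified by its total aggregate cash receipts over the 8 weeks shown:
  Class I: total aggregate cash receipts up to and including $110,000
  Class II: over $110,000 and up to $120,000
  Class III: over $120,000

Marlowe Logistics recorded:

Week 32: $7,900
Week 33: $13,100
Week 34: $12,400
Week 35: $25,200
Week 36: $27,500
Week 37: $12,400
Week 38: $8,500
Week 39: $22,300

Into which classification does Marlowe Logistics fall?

Total aggregate cash receipts: $7,900 + $13,100 + $12,400 + $25,200 + $27,500 + $12,400 + $8,500 + $22,300 = $129,300.
$129,300 > $120,000, so Class III applies.

Class III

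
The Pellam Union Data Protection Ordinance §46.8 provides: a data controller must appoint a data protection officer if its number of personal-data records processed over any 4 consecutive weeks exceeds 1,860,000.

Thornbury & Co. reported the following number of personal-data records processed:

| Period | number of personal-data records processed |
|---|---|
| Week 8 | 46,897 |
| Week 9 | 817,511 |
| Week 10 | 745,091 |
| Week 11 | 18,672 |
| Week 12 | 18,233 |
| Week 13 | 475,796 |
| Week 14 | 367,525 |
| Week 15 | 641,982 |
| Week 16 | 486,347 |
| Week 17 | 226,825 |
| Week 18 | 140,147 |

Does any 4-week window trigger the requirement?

Week 8–Week 11: 46,897 + 817,511 + 745,091 + 18,672 = 1,628,171 (under)
Week 9–Week 12: 817,511 + 745,091 + 18,672 + 18,233 = 1,599,507 (under)
Week 10–Week 13: 745,091 + 18,672 + 18,233 + 475,796 = 1,257,792 (under)
Week 11–Week 14: 18,672 + 18,233 + 475,796 + 367,525 = 880,226 (under)
Week 12–Week 15: 18,233 + 475,796 + 367,525 + 641,982 = 1,503,536 (under)
Week 13–Week 16: 475,796 + 367,525 + 641,982 + 486,347 = 1,971,650 (over)
Week 14–Week 17: 367,525 + 641,982 + 486,347 + 226,825 = 1,722,679 (under)
Week 15–Week 18: 641,982 + 486,347 + 226,825 + 140,147 = 1,495,301 (under)
At least one window exceeds 1,860,000.

Yes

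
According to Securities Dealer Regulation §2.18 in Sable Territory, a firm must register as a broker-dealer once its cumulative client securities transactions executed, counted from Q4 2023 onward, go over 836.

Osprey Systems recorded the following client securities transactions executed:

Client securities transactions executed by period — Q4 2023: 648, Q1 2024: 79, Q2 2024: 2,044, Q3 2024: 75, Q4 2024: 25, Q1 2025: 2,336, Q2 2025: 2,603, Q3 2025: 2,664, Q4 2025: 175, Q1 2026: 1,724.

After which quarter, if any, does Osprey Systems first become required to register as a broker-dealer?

Through Q4 2023: 648
Through Q1 2024: 727
Through Q2 2024: 2,771 ← exceeds threshold

Q2 2024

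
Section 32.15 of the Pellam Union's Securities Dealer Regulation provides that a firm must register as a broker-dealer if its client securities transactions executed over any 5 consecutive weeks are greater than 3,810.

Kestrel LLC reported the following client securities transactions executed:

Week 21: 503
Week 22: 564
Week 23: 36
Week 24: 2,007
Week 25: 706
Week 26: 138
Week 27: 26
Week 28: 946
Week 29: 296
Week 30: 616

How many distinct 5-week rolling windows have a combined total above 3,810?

2

Week 21–Week 25: 503 + 564 + 36 + 2,007 + 706 = 3,816 (over)
Week 22–Week 26: 564 + 36 + 2,007 + 706 + 138 = 3,451 (under)
Week 23–Week 27: 36 + 2,007 + 706 + 138 + 26 = 2,913 (under)
Week 24–Week 28: 2,007 + 706 + 138 + 26 + 946 = 3,823 (over)
Week 25–Week 29: 706 + 138 + 26 + 946 + 296 = 2,112 (under)
Week 26–Week 30: 138 + 26 + 946 + 296 + 616 = 2,022 (under)
2 windows exceed the threshold.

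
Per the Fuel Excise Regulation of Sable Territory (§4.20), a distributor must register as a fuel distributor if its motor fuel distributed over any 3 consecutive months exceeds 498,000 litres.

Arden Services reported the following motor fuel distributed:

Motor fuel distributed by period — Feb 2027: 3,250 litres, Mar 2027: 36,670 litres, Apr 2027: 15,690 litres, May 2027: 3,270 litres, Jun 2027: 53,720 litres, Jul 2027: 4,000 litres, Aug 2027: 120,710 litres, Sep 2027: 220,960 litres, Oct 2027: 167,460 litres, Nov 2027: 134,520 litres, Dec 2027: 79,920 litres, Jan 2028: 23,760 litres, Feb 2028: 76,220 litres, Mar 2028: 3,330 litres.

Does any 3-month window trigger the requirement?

Yes

Feb 2027–Apr 2027: 3,250 litres + 36,670 litres + 15,690 litres = 55,610 litres (under)
Mar 2027–May 2027: 36,670 litres + 15,690 litres + 3,270 litres = 55,630 litres (under)
Apr 2027–Jun 2027: 15,690 litres + 3,270 litres + 53,720 litres = 72,680 litres (under)
May 2027–Jul 2027: 3,270 litres + 53,720 litres + 4,000 litres = 60,990 litres (under)
Jun 2027–Aug 2027: 53,720 litres + 4,000 litres + 120,710 litres = 178,430 litres (under)
Jul 2027–Sep 2027: 4,000 litres + 120,710 litres + 220,960 litres = 345,670 litres (under)
Aug 2027–Oct 2027: 120,710 litres + 220,960 litres + 167,460 litres = 509,130 litres (over)
Sep 2027–Nov 2027: 220,960 litres + 167,460 litres + 134,520 litres = 522,940 litres (over)
Oct 2027–Dec 2027: 167,460 litres + 134,520 litres + 79,920 litres = 381,900 litres (under)
Nov 2027–Jan 2028: 134,520 litres + 79,920 litres + 23,760 litres = 238,200 litres (under)
Dec 2027–Feb 2028: 79,920 litres + 23,760 litres + 76,220 litres = 179,900 litres (under)
Jan 2028–Mar 2028: 23,760 litres + 76,220 litres + 3,330 litres = 103,310 litres (under)
At least one window exceeds 498,000 litres.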